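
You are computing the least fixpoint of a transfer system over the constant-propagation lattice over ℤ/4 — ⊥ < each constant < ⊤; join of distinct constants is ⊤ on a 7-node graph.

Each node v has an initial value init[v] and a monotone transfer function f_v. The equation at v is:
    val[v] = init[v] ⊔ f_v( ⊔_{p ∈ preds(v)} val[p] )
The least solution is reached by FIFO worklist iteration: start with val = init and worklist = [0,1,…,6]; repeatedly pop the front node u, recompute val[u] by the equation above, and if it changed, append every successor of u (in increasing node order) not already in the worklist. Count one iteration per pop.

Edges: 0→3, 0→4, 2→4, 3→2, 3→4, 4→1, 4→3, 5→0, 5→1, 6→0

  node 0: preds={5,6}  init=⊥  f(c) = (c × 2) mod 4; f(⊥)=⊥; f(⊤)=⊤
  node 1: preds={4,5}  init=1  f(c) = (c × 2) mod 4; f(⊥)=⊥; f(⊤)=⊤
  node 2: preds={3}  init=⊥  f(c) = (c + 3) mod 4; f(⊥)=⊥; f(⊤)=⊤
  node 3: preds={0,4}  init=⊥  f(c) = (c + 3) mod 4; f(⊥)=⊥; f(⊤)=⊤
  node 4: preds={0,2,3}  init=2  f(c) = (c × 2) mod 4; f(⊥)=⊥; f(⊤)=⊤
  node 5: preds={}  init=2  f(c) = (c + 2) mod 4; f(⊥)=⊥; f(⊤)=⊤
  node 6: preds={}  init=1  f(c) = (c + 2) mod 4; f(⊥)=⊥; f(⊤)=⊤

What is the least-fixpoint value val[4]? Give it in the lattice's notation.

⊤

Iteration log — 11 steps:
  step 1. node 0  ⊔preds=⊤  new=⊤  old=⊥  +wl: 
  step 2. node 1  ⊔preds=2  new=⊤  old=1  +wl: 
  step 3. node 2  ⊔preds=⊥  new=⊥  stable
  step 4. node 3  ⊔preds=⊤  new=⊤  old=⊥  +wl: 2
  step 5. node 4  ⊔preds=⊤  new=⊤  old=2  +wl: 1,3
  step 6. node 5  ⊔preds=⊥  new=2  stable
  step 7. node 6  ⊔preds=⊥  new=1  stable
  step 8. node 2  ⊔preds=⊤  new=⊤  old=⊥  +wl: 4
  step 9. node 1  ⊔preds=⊤  new=⊤  stable
  step 10. node 3  ⊔preds=⊤  new=⊤  stable
  step 11. node 4  ⊔preds=⊤  new=⊤  stable

Least fixpoint reached:
  node 0: ⊤
  node 1: ⊤
  node 2: ⊤
  node 3: ⊤
  node 4: ⊤
  node 5: 2
  node 6: 1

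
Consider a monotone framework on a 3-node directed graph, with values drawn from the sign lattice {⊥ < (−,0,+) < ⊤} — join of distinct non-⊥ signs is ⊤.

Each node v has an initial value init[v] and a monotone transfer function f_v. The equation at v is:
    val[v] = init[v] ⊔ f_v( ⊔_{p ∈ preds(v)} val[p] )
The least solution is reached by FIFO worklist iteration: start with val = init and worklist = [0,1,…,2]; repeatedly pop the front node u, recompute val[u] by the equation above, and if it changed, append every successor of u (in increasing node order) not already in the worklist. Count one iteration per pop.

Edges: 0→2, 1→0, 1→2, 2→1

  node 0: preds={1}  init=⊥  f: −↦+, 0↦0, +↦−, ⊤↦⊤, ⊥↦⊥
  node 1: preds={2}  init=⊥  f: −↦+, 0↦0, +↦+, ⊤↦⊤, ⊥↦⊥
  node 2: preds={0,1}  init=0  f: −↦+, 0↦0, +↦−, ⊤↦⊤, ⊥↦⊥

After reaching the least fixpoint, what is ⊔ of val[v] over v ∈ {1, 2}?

Iteration log — 5 steps:
  step 1. node 0  ⊔preds=⊥  new=⊥  stable
  step 2. node 1  ⊔preds=0  new=0  old=⊥  +wl: 0
  step 3. node 2  ⊔preds=0  new=0  stable
  step 4. node 0  ⊔preds=0  new=0  old=⊥  +wl: 2
  step 5. node 2  ⊔preds=0  new=0  stable

Least fixpoint reached:
  node 0: 0
  node 1: 0
  node 2: 0

0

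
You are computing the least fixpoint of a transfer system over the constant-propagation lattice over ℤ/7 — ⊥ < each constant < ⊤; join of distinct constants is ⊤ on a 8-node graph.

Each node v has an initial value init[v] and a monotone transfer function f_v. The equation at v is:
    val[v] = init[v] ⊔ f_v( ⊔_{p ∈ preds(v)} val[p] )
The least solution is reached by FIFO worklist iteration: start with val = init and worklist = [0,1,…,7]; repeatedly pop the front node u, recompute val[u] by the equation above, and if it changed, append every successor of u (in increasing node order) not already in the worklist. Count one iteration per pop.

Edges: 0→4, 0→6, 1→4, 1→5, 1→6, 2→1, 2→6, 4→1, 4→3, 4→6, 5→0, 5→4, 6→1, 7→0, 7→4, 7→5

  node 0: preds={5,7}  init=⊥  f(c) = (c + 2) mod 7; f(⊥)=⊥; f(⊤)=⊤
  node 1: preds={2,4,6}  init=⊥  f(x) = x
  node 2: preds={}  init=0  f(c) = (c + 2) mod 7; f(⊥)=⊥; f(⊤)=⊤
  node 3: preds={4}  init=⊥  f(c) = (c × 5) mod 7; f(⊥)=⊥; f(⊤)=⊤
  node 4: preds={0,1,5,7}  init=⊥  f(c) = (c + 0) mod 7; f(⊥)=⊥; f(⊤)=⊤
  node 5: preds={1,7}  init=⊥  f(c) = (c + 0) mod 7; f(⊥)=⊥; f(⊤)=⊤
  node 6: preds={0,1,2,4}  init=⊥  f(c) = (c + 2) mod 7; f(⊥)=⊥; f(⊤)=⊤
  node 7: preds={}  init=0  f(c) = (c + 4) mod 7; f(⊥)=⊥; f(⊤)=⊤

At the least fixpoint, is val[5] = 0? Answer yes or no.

Iteration log — 17 steps:
  step 1. node 0  ⊔preds=0  new=2  old=⊥  +wl: 
  step 2. node 1  ⊔preds=0  new=0  old=⊥  +wl: 
  step 3. node 2  ⊔preds=⊥  new=0  stable
  step 4. node 3  ⊔preds=⊥  new=⊥  stable
  step 5. node 4  ⊔preds=⊤  new=⊤  old=⊥  +wl: 1,3
  step 6. node 5  ⊔preds=0  new=0  old=⊥  +wl: 0,4
  step 7. node 6  ⊔preds=⊤  new=⊤  old=⊥  +wl: 
  step 8. node 7  ⊔preds=⊥  new=0  stable
  step 9. node 1  ⊔preds=⊤  new=⊤  old=0  +wl: 5,6
  step 10. node 3  ⊔preds=⊤  new=⊤  old=⊥  +wl: 
  step 11. node 0  ⊔preds=0  new=2  stable
  step 12. node 4  ⊔preds=⊤  new=⊤  stable
  step 13. node 5  ⊔preds=⊤  new=⊤  old=0  +wl: 0,4
  step 14. node 6  ⊔preds=⊤  new=⊤  stable
  step 15. node 0  ⊔preds=⊤  new=⊤  old=2  +wl: 6
  step 16. node 4  ⊔preds=⊤  new=⊤  stable
  step 17. node 6  ⊔preds=⊤  new=⊤  stable

Least fixpoint reached:
  node 0: ⊤
  node 1: ⊤
  node 2: 0
  node 3: ⊤
  node 4: ⊤
  node 5: ⊤
  node 6: ⊤
  node 7: 0

no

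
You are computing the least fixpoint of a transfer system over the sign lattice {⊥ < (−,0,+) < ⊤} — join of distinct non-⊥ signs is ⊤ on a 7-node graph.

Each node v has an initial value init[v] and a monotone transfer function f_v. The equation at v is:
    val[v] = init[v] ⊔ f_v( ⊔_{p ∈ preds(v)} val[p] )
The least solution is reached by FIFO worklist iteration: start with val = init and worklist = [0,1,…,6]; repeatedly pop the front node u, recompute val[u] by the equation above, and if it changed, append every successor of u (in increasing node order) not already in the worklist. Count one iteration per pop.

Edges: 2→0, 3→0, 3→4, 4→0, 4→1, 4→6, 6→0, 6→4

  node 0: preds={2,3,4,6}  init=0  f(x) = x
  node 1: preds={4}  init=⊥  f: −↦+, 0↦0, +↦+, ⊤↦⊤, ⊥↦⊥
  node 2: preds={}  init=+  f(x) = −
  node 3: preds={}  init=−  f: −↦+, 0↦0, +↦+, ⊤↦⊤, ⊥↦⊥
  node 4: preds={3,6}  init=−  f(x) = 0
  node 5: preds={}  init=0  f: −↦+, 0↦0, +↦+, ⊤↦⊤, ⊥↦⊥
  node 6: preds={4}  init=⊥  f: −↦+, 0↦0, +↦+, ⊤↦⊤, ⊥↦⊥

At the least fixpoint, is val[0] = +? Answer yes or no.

no

Trace (10 dequeues):
  [1] u=0 | in ⊤ | out ⊤ | prev 0 | push {}
  [2] u=1 | in − | out + | prev ⊥ | push {}
  [3] u=2 | in ⊥ | out ⊤ | prev + | push {0}
  [4] u=3 | in ⊥ | out − | ==
  [5] u=4 | in − | out ⊤ | prev − | push {1}
  [6] u=5 | in ⊥ | out 0 | ==
  [7] u=6 | in ⊤ | out ⊤ | prev ⊥ | push {4}
  [8] u=0 | in ⊤ | out ⊤ | ==
  [9] u=1 | in ⊤ | out ⊤ | prev + | push {}
  [10] u=4 | in ⊤ | out ⊤ | ==

Converged values:
  [0] ⊤
  [1] ⊤
  [2] ⊤
  [3] −
  [4] ⊤
  [5] 0
  [6] ⊤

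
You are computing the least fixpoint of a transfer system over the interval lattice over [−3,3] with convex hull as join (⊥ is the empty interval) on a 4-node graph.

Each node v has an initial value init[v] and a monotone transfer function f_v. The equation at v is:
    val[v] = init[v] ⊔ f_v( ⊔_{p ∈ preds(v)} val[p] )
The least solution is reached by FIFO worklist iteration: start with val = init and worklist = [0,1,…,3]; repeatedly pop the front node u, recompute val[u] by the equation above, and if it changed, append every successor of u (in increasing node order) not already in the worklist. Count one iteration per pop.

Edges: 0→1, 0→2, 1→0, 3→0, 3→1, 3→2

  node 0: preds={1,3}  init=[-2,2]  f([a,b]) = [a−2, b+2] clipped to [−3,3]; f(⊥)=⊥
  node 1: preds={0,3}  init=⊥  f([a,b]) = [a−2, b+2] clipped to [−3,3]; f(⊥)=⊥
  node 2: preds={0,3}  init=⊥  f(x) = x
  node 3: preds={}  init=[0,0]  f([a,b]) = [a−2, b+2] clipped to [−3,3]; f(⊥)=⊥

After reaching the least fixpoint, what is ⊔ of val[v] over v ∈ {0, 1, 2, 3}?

[-3,3]

Trace (7 dequeues):
  [1] u=0 | in [0,0] | out [-2,2] | ==
  [2] u=1 | in [-2,2] | out [-3,3] | prev ⊥ | push {0}
  [3] u=2 | in [-2,2] | out [-2,2] | prev ⊥ | push {}
  [4] u=3 | in ⊥ | out [0,0] | ==
  [5] u=0 | in [-3,3] | out [-3,3] | prev [-2,2] | push {1,2}
  [6] u=1 | in [-3,3] | out [-3,3] | ==
  [7] u=2 | in [-3,3] | out [-3,3] | prev [-2,2] | push {}

Converged values:
  [0] [-3,3]
  [1] [-3,3]
  [2] [-3,3]
  [3] [0,0]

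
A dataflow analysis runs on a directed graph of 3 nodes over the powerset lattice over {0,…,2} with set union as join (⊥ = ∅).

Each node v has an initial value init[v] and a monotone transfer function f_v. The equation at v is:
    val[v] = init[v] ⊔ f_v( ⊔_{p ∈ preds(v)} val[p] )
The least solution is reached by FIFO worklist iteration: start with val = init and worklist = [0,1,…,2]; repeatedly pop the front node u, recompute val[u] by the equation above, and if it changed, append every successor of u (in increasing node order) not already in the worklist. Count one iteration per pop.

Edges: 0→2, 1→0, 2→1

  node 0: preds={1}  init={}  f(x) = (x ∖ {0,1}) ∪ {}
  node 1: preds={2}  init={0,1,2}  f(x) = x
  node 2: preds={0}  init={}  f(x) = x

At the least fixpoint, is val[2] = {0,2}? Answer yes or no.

Worklist (4 pops):
  #1 pop 0: in={0,1,2} → {2} (was {}); enqueue []
  #2 pop 1: in={} → {0,1,2} (no change)
  #3 pop 2: in={2} → {2} (was {}); enqueue [1]
  #4 pop 1: in={2} → {0,1,2} (no change)

Fixpoint:
  val[0] = {2}
  val[1] = {0,1,2}
  val[2] = {2}

no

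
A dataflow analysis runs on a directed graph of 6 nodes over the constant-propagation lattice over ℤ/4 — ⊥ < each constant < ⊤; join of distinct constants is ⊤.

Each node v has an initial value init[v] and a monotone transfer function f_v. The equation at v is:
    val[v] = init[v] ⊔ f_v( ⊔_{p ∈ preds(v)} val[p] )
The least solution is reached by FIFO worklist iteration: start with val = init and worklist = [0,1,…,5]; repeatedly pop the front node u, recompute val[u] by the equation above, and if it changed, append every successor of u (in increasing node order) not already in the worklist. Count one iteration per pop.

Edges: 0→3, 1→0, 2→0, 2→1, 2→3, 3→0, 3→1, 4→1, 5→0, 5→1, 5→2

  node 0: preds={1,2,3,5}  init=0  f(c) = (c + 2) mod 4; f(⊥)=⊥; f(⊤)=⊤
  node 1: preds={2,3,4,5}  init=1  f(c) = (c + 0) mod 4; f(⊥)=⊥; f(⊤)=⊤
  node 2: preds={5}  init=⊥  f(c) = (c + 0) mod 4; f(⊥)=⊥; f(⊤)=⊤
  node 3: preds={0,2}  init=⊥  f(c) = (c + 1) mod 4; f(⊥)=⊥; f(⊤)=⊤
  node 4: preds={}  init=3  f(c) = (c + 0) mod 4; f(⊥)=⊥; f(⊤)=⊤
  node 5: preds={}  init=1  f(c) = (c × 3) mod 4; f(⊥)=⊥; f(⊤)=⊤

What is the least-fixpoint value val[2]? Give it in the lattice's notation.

1

Iteration log — 8 steps:
  step 1. node 0  ⊔preds=1  new=⊤  old=0  +wl: 
  step 2. node 1  ⊔preds=⊤  new=⊤  old=1  +wl: 0
  step 3. node 2  ⊔preds=1  new=1  old=⊥  +wl: 1
  step 4. node 3  ⊔preds=⊤  new=⊤  old=⊥  +wl: 
  step 5. node 4  ⊔preds=⊥  new=3  stable
  step 6. node 5  ⊔preds=⊥  new=1  stable
  step 7. node 0  ⊔preds=⊤  new=⊤  stable
  step 8. node 1  ⊔preds=⊤  new=⊤  stable

Least fixpoint reached:
  node 0: ⊤
  node 1: ⊤
  node 2: 1
  node 3: ⊤
  node 4: 3
  node 5: 1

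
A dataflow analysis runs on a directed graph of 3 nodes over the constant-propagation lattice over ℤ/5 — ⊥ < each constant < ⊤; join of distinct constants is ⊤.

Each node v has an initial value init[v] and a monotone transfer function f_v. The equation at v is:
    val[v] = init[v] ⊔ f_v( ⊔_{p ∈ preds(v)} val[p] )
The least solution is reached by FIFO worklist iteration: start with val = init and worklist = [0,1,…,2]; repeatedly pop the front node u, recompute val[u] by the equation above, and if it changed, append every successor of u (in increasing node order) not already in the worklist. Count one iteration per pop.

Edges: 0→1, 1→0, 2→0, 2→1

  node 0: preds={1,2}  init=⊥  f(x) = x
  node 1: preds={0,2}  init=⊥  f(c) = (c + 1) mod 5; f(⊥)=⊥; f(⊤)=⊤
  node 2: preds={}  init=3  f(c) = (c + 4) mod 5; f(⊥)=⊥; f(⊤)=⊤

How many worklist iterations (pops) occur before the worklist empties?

6

Iteration log — 6 steps:
  step 1. node 0  ⊔preds=3  new=3  old=⊥  +wl: 
  step 2. node 1  ⊔preds=3  new=4  old=⊥  +wl: 0
  step 3. node 2  ⊔preds=⊥  new=3  stable
  step 4. node 0  ⊔preds=⊤  new=⊤  old=3  +wl: 1
  step 5. node 1  ⊔preds=⊤  new=⊤  old=4  +wl: 0
  step 6. node 0  ⊔preds=⊤  new=⊤  stable

Least fixpoint reached:
  node 0: ⊤
  node 1: ⊤
  node 2: 3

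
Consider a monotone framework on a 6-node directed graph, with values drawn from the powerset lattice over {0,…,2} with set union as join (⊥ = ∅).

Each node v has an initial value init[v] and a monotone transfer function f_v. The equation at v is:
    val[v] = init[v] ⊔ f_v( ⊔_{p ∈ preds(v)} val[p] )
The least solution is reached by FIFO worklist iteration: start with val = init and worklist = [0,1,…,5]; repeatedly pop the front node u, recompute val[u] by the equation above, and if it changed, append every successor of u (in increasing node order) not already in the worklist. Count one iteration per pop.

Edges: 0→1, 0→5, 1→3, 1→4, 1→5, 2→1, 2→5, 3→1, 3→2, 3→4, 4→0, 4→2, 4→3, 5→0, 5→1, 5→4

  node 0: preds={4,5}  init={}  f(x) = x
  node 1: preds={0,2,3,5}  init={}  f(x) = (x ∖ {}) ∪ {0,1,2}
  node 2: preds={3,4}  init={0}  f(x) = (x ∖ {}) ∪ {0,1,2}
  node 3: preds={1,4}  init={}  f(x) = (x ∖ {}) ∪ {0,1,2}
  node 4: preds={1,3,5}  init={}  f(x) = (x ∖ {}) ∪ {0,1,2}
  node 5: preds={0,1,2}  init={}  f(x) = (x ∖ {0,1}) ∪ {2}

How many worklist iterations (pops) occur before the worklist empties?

13

Iteration log — 13 steps:
  step 1. node 0  ⊔preds={}  new={}  stable
  step 2. node 1  ⊔preds={0}  new={0,1,2}  old={}  +wl: 
  step 3. node 2  ⊔preds={}  new={0,1,2}  old={0}  +wl: 1
  step 4. node 3  ⊔preds={0,1,2}  new={0,1,2}  old={}  +wl: 2
  step 5. node 4  ⊔preds={0,1,2}  new={0,1,2}  old={}  +wl: 0,3
  step 6. node 5  ⊔preds={0,1,2}  new={2}  old={}  +wl: 4
  step 7. node 1  ⊔preds={0,1,2}  new={0,1,2}  stable
  step 8. node 2  ⊔preds={0,1,2}  new={0,1,2}  stable
  step 9. node 0  ⊔preds={0,1,2}  new={0,1,2}  old={}  +wl: 1,5
  step 10. node 3  ⊔preds={0,1,2}  new={0,1,2}  stable
  step 11. node 4  ⊔preds={0,1,2}  new={0,1,2}  stable
  step 12. node 1  ⊔preds={0,1,2}  new={0,1,2}  stable
  step 13. node 5  ⊔preds={0,1,2}  new={2}  stable

Least fixpoint reached:
  node 0: {0,1,2}
  node 1: {0,1,2}
  node 2: {0,1,2}
  node 3: {0,1,2}
  node 4: {0,1,2}
  node 5: {2}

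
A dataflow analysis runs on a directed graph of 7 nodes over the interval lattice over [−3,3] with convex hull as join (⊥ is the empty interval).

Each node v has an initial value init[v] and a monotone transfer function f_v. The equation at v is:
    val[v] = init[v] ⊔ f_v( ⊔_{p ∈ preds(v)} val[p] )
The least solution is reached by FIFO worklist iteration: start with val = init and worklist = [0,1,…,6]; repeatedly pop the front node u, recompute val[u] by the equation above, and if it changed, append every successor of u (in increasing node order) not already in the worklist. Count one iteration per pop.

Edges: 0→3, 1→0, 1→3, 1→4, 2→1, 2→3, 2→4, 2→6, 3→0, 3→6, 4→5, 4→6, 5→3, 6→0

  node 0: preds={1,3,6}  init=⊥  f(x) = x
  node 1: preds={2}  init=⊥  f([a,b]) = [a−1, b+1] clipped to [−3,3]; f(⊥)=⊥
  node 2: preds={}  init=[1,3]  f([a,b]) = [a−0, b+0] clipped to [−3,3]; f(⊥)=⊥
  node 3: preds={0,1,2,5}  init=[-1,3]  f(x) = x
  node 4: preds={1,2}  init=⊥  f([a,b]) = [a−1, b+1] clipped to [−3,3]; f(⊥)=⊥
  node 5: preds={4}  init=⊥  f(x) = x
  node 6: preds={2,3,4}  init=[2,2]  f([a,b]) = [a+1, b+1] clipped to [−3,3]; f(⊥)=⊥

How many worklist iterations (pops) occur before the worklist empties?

Worklist (9 pops):
  #1 pop 0: in=[-1,3] → [-1,3] (was ⊥); enqueue []
  #2 pop 1: in=[1,3] → [0,3] (was ⊥); enqueue [0]
  #3 pop 2: in=⊥ → [1,3] (no change)
  #4 pop 3: in=[-1,3] → [-1,3] (no change)
  #5 pop 4: in=[0,3] → [-1,3] (was ⊥); enqueue []
  #6 pop 5: in=[-1,3] → [-1,3] (was ⊥); enqueue [3]
  #7 pop 6: in=[-1,3] → [0,3] (was [2,2]); enqueue []
  #8 pop 0: in=[-1,3] → [-1,3] (no change)
  #9 pop 3: in=[-1,3] → [-1,3] (no change)

Fixpoint:
  val[0] = [-1,3]
  val[1] = [0,3]
  val[2] = [1,3]
  val[3] = [-1,3]
  val[4] = [-1,3]
  val[5] = [-1,3]
  val[6] = [0,3]

9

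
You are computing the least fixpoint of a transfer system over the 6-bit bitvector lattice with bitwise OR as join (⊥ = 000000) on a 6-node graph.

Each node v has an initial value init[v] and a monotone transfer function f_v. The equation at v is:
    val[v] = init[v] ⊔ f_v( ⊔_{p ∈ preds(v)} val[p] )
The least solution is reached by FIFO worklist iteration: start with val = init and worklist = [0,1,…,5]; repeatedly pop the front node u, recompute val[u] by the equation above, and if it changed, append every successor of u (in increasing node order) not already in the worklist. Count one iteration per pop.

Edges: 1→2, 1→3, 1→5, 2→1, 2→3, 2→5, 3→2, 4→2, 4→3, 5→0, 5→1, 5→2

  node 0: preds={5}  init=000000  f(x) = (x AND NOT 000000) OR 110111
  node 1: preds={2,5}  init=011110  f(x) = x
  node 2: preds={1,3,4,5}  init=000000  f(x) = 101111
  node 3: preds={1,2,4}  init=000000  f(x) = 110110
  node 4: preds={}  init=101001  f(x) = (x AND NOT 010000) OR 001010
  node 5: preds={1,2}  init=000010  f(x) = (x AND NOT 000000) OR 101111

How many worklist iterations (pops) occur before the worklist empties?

Worklist (11 pops):
  #1 pop 0: in=000010 → 110111 (was 000000); enqueue []
  #2 pop 1: in=000010 → 011110 (no change)
  #3 pop 2: in=111111 → 101111 (was 000000); enqueue [1]
  #4 pop 3: in=111111 → 110110 (was 000000); enqueue [2]
  #5 pop 4: in=000000 → 101011 (was 101001); enqueue [3]
  #6 pop 5: in=111111 → 111111 (was 000010); enqueue [0]
  #7 pop 1: in=111111 → 111111 (was 011110); enqueue [5]
  #8 pop 2: in=111111 → 101111 (no change)
  #9 pop 3: in=111111 → 110110 (no change)
  #10 pop 0: in=111111 → 111111 (was 110111); enqueue []
  #11 pop 5: in=111111 → 111111 (no change)

Fixpoint:
  val[0] = 111111
  val[1] = 111111
  val[2] = 101111
  val[3] = 110110
  val[4] = 101011
  val[5] = 111111

11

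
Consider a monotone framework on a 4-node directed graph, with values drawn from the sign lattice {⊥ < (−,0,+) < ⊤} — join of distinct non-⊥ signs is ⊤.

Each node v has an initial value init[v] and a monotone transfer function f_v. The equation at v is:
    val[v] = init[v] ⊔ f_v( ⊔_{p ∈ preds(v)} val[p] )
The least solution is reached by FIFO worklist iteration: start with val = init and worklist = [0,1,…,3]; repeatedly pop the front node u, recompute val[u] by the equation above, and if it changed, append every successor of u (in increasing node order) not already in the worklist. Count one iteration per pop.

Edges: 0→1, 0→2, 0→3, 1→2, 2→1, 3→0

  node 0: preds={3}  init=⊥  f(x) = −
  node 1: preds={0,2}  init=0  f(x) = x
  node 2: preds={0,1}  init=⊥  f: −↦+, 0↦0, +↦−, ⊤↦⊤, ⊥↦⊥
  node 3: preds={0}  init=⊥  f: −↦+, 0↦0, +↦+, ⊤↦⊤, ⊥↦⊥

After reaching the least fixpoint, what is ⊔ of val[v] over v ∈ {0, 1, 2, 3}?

⊤

Iteration log — 6 steps:
  step 1. node 0  ⊔preds=⊥  new=−  old=⊥  +wl: 
  step 2. node 1  ⊔preds=−  new=⊤  old=0  +wl: 
  step 3. node 2  ⊔preds=⊤  new=⊤  old=⊥  +wl: 1
  step 4. node 3  ⊔preds=−  new=+  old=⊥  +wl: 0
  step 5. node 1  ⊔preds=⊤  new=⊤  stable
  step 6. node 0  ⊔preds=+  new=−  stable

Least fixpoint reached:
  node 0: −
  node 1: ⊤
  node 2: ⊤
  node 3: +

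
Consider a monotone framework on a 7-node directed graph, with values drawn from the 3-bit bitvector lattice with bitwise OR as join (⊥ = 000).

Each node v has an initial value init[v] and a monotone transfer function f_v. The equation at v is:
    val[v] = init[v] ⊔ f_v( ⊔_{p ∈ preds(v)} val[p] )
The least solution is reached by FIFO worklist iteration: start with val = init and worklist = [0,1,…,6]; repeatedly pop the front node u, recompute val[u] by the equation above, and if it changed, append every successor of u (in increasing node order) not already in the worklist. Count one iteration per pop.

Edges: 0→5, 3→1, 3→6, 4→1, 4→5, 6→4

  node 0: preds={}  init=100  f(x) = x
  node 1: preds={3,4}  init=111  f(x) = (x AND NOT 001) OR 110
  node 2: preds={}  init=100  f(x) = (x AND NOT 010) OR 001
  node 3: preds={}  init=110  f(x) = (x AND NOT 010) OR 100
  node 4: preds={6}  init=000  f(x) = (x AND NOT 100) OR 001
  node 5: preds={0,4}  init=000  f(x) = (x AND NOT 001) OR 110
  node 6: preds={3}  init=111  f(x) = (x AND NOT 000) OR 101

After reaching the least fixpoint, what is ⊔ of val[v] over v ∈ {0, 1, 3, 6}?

Trace (8 dequeues):
  [1] u=0 | in 000 | out 100 | ==
  [2] u=1 | in 110 | out 111 | ==
  [3] u=2 | in 000 | out 101 | prev 100 | push {}
  [4] u=3 | in 000 | out 110 | ==
  [5] u=4 | in 111 | out 011 | prev 000 | push {1}
  [6] u=5 | in 111 | out 110 | prev 000 | push {}
  [7] u=6 | in 110 | out 111 | ==
  [8] u=1 | in 111 | out 111 | ==

Converged values:
  [0] 100
  [1] 111
  [2] 101
  [3] 110
  [4] 011
  [5] 110
  [6] 111

111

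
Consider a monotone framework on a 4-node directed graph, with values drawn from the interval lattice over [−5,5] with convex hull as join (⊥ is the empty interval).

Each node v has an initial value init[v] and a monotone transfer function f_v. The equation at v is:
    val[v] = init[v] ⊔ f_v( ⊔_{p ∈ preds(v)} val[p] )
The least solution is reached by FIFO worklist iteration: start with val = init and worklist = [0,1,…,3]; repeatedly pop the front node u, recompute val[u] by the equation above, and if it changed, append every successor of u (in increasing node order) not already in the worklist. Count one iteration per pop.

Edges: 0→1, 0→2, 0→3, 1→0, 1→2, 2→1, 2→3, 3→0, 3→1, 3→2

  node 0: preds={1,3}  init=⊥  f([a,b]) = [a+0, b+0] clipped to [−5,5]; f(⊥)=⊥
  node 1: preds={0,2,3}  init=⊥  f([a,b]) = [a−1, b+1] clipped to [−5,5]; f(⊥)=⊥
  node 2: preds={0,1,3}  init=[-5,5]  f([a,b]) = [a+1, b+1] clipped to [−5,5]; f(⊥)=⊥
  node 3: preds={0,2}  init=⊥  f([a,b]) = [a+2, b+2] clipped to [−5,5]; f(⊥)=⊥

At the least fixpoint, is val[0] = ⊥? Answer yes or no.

Trace (8 dequeues):
  [1] u=0 | in ⊥ | out ⊥ | ==
  [2] u=1 | in [-5,5] | out [-5,5] | prev ⊥ | push {0}
  [3] u=2 | in [-5,5] | out [-5,5] | ==
  [4] u=3 | in [-5,5] | out [-3,5] | prev ⊥ | push {1,2}
  [5] u=0 | in [-5,5] | out [-5,5] | prev ⊥ | push {3}
  [6] u=1 | in [-5,5] | out [-5,5] | ==
  [7] u=2 | in [-5,5] | out [-5,5] | ==
  [8] u=3 | in [-5,5] | out [-3,5] | ==

Converged values:
  [0] [-5,5]
  [1] [-5,5]
  [2] [-5,5]
  [3] [-3,5]

no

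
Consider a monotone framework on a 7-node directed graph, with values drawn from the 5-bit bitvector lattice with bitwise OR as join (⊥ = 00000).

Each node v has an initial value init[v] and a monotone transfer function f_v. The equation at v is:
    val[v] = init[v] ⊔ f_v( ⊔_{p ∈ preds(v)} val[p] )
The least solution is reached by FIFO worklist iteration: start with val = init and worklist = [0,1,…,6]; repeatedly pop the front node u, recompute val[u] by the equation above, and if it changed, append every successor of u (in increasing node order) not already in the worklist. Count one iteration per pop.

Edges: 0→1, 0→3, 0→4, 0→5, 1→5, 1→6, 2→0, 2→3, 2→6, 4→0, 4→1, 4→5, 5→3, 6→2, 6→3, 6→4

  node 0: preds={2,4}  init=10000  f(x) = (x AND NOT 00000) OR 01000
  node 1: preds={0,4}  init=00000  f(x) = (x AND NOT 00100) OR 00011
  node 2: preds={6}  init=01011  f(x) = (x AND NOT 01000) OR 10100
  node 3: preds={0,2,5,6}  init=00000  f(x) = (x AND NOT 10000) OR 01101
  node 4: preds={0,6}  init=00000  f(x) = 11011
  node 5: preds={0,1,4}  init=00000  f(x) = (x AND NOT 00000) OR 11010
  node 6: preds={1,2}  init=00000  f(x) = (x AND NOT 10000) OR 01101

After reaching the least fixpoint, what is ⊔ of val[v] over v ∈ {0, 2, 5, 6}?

11111

Iteration log — 14 steps:
  step 1. node 0  ⊔preds=01011  new=11011  old=10000  +wl: 
  step 2. node 1  ⊔preds=11011  new=11011  old=00000  +wl: 
  step 3. node 2  ⊔preds=00000  new=11111  old=01011  +wl: 0
  step 4. node 3  ⊔preds=11111  new=01111  old=00000  +wl: 
  step 5. node 4  ⊔preds=11011  new=11011  old=00000  +wl: 1
  step 6. node 5  ⊔preds=11011  new=11011  old=00000  +wl: 3
  step 7. node 6  ⊔preds=11111  new=01111  old=00000  +wl: 2,4
  step 8. node 0  ⊔preds=11111  new=11111  old=11011  +wl: 5
  step 9. node 1  ⊔preds=11111  new=11011  stable
  step 10. node 3  ⊔preds=11111  new=01111  stable
  step 11. node 2  ⊔preds=01111  new=11111  stable
  step 12. node 4  ⊔preds=11111  new=11011  stable
  step 13. node 5  ⊔preds=11111  new=11111  old=11011  +wl: 3
  step 14. node 3  ⊔preds=11111  new=01111  stable

Least fixpoint reached:
  node 0: 11111
  node 1: 11011
  node 2: 11111
  node 3: 01111
  node 4: 11011
  node 5: 11111
  node 6: 01111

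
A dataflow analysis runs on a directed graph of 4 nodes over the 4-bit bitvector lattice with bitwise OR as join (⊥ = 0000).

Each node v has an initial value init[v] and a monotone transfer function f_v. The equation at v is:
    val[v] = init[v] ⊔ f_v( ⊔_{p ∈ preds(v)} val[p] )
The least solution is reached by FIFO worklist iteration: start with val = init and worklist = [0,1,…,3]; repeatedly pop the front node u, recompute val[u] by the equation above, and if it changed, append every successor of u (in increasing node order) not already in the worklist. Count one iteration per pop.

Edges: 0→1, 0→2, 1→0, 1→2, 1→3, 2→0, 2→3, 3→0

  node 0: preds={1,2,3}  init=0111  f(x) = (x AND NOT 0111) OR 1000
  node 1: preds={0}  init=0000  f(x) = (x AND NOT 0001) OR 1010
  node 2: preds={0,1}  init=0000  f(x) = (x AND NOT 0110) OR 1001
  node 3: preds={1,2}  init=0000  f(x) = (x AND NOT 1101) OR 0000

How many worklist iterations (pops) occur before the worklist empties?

5

Iteration log — 5 steps:
  step 1. node 0  ⊔preds=0000  new=1111  old=0111  +wl: 
  step 2. node 1  ⊔preds=1111  new=1110  old=0000  +wl: 0
  step 3. node 2  ⊔preds=1111  new=1001  old=0000  +wl: 
  step 4. node 3  ⊔preds=1111  new=0010  old=0000  +wl: 
  step 5. node 0  ⊔preds=1111  new=1111  stable

Least fixpoint reached:
  node 0: 1111
  node 1: 1110
  node 2: 1001
  node 3: 0010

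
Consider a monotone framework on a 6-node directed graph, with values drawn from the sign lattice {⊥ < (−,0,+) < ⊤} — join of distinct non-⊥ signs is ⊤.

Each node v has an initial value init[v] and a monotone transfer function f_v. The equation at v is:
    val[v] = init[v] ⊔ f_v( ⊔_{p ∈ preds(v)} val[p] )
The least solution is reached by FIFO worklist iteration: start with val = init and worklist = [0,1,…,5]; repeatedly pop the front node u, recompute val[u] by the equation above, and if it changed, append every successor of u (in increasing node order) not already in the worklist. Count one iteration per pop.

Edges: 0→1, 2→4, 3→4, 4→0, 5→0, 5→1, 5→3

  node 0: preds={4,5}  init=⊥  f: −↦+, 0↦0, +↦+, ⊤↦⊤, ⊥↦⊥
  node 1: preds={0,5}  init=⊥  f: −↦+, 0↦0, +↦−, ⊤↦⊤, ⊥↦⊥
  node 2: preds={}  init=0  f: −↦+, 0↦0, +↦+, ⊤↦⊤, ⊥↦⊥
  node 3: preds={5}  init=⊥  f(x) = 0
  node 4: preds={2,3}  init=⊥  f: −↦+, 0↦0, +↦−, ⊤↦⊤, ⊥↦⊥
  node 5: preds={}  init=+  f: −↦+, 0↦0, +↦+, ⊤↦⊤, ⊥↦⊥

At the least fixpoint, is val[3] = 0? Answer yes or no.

Worklist (8 pops):
  #1 pop 0: in=+ → + (was ⊥); enqueue []
  #2 pop 1: in=+ → − (was ⊥); enqueue []
  #3 pop 2: in=⊥ → 0 (no change)
  #4 pop 3: in=+ → 0 (was ⊥); enqueue []
  #5 pop 4: in=0 → 0 (was ⊥); enqueue [0]
  #6 pop 5: in=⊥ → + (no change)
  #7 pop 0: in=⊤ → ⊤ (was +); enqueue [1]
  #8 pop 1: in=⊤ → ⊤ (was −); enqueue []

Fixpoint:
  val[0] = ⊤
  val[1] = ⊤
  val[2] = 0
  val[3] = 0
  val[4] = 0
  val[5] = +

yes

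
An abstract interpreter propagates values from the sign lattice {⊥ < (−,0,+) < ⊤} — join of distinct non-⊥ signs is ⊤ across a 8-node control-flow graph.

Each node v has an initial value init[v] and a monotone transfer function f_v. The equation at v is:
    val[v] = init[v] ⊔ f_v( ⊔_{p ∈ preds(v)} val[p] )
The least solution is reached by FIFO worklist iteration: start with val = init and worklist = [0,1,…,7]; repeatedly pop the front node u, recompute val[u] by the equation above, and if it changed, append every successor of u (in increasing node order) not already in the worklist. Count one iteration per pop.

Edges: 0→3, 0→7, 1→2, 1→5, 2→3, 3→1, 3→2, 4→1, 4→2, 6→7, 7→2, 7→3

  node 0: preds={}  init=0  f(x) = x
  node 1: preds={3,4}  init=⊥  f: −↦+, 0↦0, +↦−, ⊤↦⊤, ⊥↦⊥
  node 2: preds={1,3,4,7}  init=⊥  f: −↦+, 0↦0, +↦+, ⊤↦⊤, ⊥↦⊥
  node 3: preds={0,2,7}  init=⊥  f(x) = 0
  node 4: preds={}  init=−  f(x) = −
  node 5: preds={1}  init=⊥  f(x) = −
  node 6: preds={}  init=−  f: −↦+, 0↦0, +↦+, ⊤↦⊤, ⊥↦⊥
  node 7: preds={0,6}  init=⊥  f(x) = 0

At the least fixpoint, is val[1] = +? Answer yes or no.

Trace (12 dequeues):
  [1] u=0 | in ⊥ | out 0 | ==
  [2] u=1 | in − | out + | prev ⊥ | push {}
  [3] u=2 | in ⊤ | out ⊤ | prev ⊥ | push {}
  [4] u=3 | in ⊤ | out 0 | prev ⊥ | push {1,2}
  [5] u=4 | in ⊥ | out − | ==
  [6] u=5 | in + | out − | prev ⊥ | push {}
  [7] u=6 | in ⊥ | out − | ==
  [8] u=7 | in ⊤ | out 0 | prev ⊥ | push {3}
  [9] u=1 | in ⊤ | out ⊤ | prev + | push {5}
  [10] u=2 | in ⊤ | out ⊤ | ==
  [11] u=3 | in ⊤ | out 0 | ==
  [12] u=5 | in ⊤ | out − | ==

Converged values:
  [0] 0
  [1] ⊤
  [2] ⊤
  [3] 0
  [4] −
  [5] −
  [6] −
  [7] 0

no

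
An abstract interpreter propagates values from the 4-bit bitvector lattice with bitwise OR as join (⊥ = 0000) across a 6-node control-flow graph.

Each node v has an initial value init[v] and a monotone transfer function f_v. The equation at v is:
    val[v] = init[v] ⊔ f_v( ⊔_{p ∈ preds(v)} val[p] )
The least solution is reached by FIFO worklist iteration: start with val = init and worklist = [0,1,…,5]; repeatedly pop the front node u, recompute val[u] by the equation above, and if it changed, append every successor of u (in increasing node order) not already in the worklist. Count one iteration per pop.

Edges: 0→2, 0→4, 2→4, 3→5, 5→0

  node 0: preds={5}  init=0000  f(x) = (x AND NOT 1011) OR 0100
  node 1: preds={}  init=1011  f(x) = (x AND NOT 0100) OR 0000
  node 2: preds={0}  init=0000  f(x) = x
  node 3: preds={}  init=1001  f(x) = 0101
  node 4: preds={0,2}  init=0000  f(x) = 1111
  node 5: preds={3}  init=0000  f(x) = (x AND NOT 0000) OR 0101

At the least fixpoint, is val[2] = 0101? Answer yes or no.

Worklist (7 pops):
  #1 pop 0: in=0000 → 0100 (was 0000); enqueue []
  #2 pop 1: in=0000 → 1011 (no change)
  #3 pop 2: in=0100 → 0100 (was 0000); enqueue []
  #4 pop 3: in=0000 → 1101 (was 1001); enqueue []
  #5 pop 4: in=0100 → 1111 (was 0000); enqueue []
  #6 pop 5: in=1101 → 1101 (was 0000); enqueue [0]
  #7 pop 0: in=1101 → 0100 (no change)

Fixpoint:
  val[0] = 0100
  val[1] = 1011
  val[2] = 0100
  val[3] = 1101
  val[4] = 1111
  val[5] = 1101

no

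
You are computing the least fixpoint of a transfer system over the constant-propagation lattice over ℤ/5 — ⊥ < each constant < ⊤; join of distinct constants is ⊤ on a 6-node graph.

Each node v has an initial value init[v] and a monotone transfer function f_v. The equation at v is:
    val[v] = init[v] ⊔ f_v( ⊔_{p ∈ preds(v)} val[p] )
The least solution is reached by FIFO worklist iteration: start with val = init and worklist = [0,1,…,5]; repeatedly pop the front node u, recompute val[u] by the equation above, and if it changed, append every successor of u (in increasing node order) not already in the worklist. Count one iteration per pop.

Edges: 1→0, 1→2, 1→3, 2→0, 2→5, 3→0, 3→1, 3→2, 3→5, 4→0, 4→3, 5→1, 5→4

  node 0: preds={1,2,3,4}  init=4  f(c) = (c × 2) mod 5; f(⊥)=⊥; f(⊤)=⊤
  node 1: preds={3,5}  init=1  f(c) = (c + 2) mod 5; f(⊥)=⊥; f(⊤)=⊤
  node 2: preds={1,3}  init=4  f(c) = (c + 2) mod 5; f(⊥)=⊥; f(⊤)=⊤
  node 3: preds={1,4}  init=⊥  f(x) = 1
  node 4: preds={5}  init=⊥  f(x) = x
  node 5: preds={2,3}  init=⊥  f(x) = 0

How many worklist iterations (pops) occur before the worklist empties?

12

Worklist (12 pops):
  #1 pop 0: in=⊤ → ⊤ (was 4); enqueue []
  #2 pop 1: in=⊥ → 1 (no change)
  #3 pop 2: in=1 → ⊤ (was 4); enqueue [0]
  #4 pop 3: in=1 → 1 (was ⊥); enqueue [1,2]
  #5 pop 4: in=⊥ → ⊥ (no change)
  #6 pop 5: in=⊤ → 0 (was ⊥); enqueue [4]
  #7 pop 0: in=⊤ → ⊤ (no change)
  #8 pop 1: in=⊤ → ⊤ (was 1); enqueue [0,3]
  #9 pop 2: in=⊤ → ⊤ (no change)
  #10 pop 4: in=0 → 0 (was ⊥); enqueue []
  #11 pop 0: in=⊤ → ⊤ (no change)
  #12 pop 3: in=⊤ → 1 (no change)

Fixpoint:
  val[0] = ⊤
  val[1] = ⊤
  val[2] = ⊤
  val[3] = 1
  val[4] = 0
  val[5] = 0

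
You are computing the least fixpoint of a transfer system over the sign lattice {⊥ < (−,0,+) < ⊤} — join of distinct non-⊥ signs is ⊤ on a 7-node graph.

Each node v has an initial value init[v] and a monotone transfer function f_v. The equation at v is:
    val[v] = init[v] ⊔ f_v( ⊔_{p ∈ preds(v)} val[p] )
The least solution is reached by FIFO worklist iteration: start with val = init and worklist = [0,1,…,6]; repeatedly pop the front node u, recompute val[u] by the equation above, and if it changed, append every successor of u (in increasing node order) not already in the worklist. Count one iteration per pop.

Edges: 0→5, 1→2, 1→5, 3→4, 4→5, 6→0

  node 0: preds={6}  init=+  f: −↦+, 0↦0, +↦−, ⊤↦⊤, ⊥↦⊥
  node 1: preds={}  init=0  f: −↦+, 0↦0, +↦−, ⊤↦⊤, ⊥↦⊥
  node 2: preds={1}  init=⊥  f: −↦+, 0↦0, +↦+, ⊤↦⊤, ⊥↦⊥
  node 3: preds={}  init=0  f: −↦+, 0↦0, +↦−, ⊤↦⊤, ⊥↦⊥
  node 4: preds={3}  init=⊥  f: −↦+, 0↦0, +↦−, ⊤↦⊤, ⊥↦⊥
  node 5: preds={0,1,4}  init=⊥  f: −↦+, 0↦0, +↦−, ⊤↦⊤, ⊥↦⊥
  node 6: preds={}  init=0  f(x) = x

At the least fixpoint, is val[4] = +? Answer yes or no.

Worklist (7 pops):
  #1 pop 0: in=0 → ⊤ (was +); enqueue []
  #2 pop 1: in=⊥ → 0 (no change)
  #3 pop 2: in=0 → 0 (was ⊥); enqueue []
  #4 pop 3: in=⊥ → 0 (no change)
  #5 pop 4: in=0 → 0 (was ⊥); enqueue []
  #6 pop 5: in=⊤ → ⊤ (was ⊥); enqueue []
  #7 pop 6: in=⊥ → 0 (no change)

Fixpoint:
  val[0] = ⊤
  val[1] = 0
  val[2] = 0
  val[3] = 0
  val[4] = 0
  val[5] = ⊤
  val[6] = 0

no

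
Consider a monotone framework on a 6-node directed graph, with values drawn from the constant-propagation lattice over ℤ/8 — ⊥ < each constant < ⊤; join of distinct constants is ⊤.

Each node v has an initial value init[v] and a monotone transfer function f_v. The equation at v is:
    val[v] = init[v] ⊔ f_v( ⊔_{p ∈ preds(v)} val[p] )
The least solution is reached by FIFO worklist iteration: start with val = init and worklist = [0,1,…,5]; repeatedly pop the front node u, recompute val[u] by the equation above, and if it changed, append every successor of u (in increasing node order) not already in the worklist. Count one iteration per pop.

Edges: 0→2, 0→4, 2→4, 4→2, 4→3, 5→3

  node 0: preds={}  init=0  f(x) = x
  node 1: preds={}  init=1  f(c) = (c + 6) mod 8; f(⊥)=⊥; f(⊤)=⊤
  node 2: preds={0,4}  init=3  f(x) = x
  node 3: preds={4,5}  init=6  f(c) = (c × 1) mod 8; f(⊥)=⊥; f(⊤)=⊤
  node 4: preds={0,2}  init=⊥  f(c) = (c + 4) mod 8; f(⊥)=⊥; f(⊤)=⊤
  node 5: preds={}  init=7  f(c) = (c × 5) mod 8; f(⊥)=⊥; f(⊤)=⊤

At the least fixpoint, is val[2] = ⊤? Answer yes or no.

yes

Trace (8 dequeues):
  [1] u=0 | in ⊥ | out 0 | ==
  [2] u=1 | in ⊥ | out 1 | ==
  [3] u=2 | in 0 | out ⊤ | prev 3 | push {}
  [4] u=3 | in 7 | out ⊤ | prev 6 | push {}
  [5] u=4 | in ⊤ | out ⊤ | prev ⊥ | push {2,3}
  [6] u=5 | in ⊥ | out 7 | ==
  [7] u=2 | in ⊤ | out ⊤ | ==
  [8] u=3 | in ⊤ | out ⊤ | ==

Converged values:
  [0] 0
  [1] 1
  [2] ⊤
  [3] ⊤
  [4] ⊤
  [5] 7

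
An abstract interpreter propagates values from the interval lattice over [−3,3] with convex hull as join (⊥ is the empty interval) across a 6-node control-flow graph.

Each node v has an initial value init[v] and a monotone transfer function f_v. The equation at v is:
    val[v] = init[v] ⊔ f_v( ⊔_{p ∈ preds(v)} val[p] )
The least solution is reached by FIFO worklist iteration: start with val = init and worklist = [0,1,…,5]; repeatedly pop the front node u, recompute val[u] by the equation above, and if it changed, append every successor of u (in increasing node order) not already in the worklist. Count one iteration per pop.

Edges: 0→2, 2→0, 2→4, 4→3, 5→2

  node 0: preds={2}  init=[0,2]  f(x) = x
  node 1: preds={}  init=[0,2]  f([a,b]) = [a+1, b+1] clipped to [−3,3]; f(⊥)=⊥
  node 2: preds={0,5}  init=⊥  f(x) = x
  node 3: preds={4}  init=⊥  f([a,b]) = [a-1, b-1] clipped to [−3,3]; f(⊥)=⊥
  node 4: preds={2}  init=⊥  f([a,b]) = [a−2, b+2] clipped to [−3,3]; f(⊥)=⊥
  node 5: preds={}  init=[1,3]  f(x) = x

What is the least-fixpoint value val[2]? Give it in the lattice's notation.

Worklist (9 pops):
  #1 pop 0: in=⊥ → [0,2] (no change)
  #2 pop 1: in=⊥ → [0,2] (no change)
  #3 pop 2: in=[0,3] → [0,3] (was ⊥); enqueue [0]
  #4 pop 3: in=⊥ → ⊥ (no change)
  #5 pop 4: in=[0,3] → [-2,3] (was ⊥); enqueue [3]
  #6 pop 5: in=⊥ → [1,3] (no change)
  #7 pop 0: in=[0,3] → [0,3] (was [0,2]); enqueue [2]
  #8 pop 3: in=[-2,3] → [-3,2] (was ⊥); enqueue []
  #9 pop 2: in=[0,3] → [0,3] (no change)

Fixpoint:
  val[0] = [0,3]
  val[1] = [0,2]
  val[2] = [0,3]
  val[3] = [-3,2]
  val[4] = [-2,3]
  val[5] = [1,3]

[0,3]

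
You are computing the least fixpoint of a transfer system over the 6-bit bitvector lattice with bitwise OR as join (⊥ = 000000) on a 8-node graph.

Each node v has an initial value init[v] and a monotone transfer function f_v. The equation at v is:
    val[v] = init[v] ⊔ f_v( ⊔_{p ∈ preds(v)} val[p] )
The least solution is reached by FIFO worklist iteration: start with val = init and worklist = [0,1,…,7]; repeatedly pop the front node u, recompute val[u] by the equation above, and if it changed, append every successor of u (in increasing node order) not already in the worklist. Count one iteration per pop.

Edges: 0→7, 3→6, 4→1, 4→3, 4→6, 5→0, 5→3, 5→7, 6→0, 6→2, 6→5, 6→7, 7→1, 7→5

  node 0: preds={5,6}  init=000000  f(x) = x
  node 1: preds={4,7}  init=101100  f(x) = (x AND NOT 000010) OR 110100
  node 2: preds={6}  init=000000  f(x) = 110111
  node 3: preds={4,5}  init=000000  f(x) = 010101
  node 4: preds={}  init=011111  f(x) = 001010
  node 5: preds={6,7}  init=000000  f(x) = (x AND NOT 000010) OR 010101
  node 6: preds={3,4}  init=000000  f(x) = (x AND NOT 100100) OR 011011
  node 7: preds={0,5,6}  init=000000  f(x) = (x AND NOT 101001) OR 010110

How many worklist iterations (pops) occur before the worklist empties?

16

Trace (16 dequeues):
  [1] u=0 | in 000000 | out 000000 | ==
  [2] u=1 | in 011111 | out 111101 | prev 101100 | push {}
  [3] u=2 | in 000000 | out 110111 | prev 000000 | push {}
  [4] u=3 | in 011111 | out 010101 | prev 000000 | push {}
  [5] u=4 | in 000000 | out 011111 | ==
  [6] u=5 | in 000000 | out 010101 | prev 000000 | push {0,3}
  [7] u=6 | in 011111 | out 011011 | prev 000000 | push {2,5}
  [8] u=7 | in 011111 | out 010110 | prev 000000 | push {1}
  [9] u=0 | in 011111 | out 011111 | prev 000000 | push {7}
  [10] u=3 | in 011111 | out 010101 | ==
  [11] u=2 | in 011011 | out 110111 | ==
  [12] u=5 | in 011111 | out 011101 | prev 010101 | push {0,3}
  [13] u=1 | in 011111 | out 111101 | ==
  [14] u=7 | in 011111 | out 010110 | ==
  [15] u=0 | in 011111 | out 011111 | ==
  [16] u=3 | in 011111 | out 010101 | ==

Converged values:
  [0] 011111
  [1] 111101
  [2] 110111
  [3] 010101
  [4] 011111
  [5] 011101
  [6] 011011
  [7] 010110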